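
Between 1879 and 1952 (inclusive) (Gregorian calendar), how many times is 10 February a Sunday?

11

Track 10 February's weekday year by year (advancing +1, or +2 across a Feb 29):
  1879: Mon  1880: Tue (+1)  1881: Thu (+2)  1882: Fri (+1)  1883: Sat (+1)
  1884: Sun (+1) ✓  1885: Tue (+2)  1886: Wed (+1)  1887: Thu (+1)  1888: Fri (+1)
  1889: Sun (+2) ✓  1890: Mon (+1)  1891: Tue (+1)  1892: Wed (+1)  … (46 more years) …
  1939: Fri (+1)  1940: Sat (+1)  1941: Mon (+2)  1942: Tue (+1)  1943: Wed (+1)
  1944: Thu (+1)  1945: Sat (+2)  1946: Sun (+1) ✓  1947: Mon (+1)  1948: Tue (+1)
  1949: Thu (+2)  1950: Fri (+1)  1951: Sat (+1)  1952: Sun (+1) ✓
Sunday years: 1884, 1889, 1895, 1901, 1907, 1918, 1924, 1929, 1935, 1946, 1952 — 11 in total.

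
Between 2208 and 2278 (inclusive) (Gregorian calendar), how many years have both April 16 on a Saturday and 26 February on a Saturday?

Check each year's weekday for April 16 and 26 February:
  2208: Sat/Fri  2209: Sun/Sun  2210: Mon/Mon  2211: Tue/Tue  2212: Thu/Wed  2213: Fri/Fri  2214: Sat/Sat ✓  2215: Sun/Sun  2216: Tue/Mon  2217: Wed/Wed  2218: Thu/Thu  2219: Fri/Fri  2220: Sun/Sat  2221: Mon/Mon  …(43 more)…  2265: Sun/Sun  2266: Mon/Mon  2267: Tue/Tue  2268: Thu/Wed  2269: Fri/Fri  2270: Sat/Sat ✓  2271: Sun/Sun  2272: Tue/Mon  2273: Wed/Wed  2274: Thu/Thu  2275: Fri/Fri  2276: Sun/Sat  2277: Mon/Mon  2278: Tue/Tue
Both conditions hold in: 2214, 2225, 2231, 2242, 2253, 2259, 2270 — 7.

7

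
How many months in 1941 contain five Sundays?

4

A month of length L has five Sundays iff its first Sunday is on day ≤ L−28 (so day 1–3 in a 31-day month, 1–2 in a 30-day month, day 1 in a leap February).
Checking each month of 1941: Jan starts Wed (31d); Feb starts Sat (28d); Mar starts Sat (31d) ✓; Apr starts Tue (30d); May starts Thu (31d); Jun starts Sun (30d) ✓; Jul starts Tue (31d); Aug starts Fri (31d) ✓; Sep starts Mon (30d); Oct starts Wed (31d); Nov starts Sat (30d) ✓; Dec starts Mon (31d).
Five-Sunday months: March, June, August, November → 4.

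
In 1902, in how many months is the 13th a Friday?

Check the 13th of each month of 1902: Jan 13: Mon, Feb 13: Thu, Mar 13: Thu, Apr 13: Sun, May 13: Tue, Jun 13: Fri, Jul 13: Sun, Aug 13: Wed, Sep 13: Sat, Oct 13: Mon, Nov 13: Thu, Dec 13: Sat.
Friday occurs in June — 1 month.

1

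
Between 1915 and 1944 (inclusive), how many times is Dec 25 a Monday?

Track Dec 25's weekday year by year (advancing +1, or +2 across a Feb 29):
  1915: Sat  1916: Mon (+2) ✓  1917: Tue (+1)  1918: Wed (+1)  1919: Thu (+1)
  1920: Sat (+2)  1921: Sun (+1)  1922: Mon (+1) ✓  1923: Tue (+1)  1924: Thu (+2)
  1925: Fri (+1)  1926: Sat (+1)  1927: Sun (+1)  1928: Tue (+2)  1929: Wed (+1)
  1930: Thu (+1)  1931: Fri (+1)  1932: Sun (+2)  1933: Mon (+1) ✓  1934: Tue (+1)
  1935: Wed (+1)  1936: Fri (+2)  1937: Sat (+1)  1938: Sun (+1)  1939: Mon (+1) ✓
  1940: Wed (+2)  1941: Thu (+1)  1942: Fri (+1)  1943: Sat (+1)  1944: Mon (+2) ✓
Monday years: 1916, 1922, 1933, 1939, 1944 — 5 in total.

5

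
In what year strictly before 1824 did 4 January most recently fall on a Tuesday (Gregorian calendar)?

1820

From one year to the next, a fixed date's weekday advances by 1, or by 2 when a Feb 29 lies between the two dates.
1824: January 4 is Sunday.
1823: Saturday (−1)
1822: Friday (−1)
1821: Thursday (−1)
1820: Tuesday (−2)
4 January falls on a Tuesday in 1820.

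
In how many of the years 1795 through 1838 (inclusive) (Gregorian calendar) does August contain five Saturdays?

19

August has 31 days; it has five Saturdays when Saturday falls among the first (month-length − 28) days — i.e. when August 1 is one of Saturday/Friday/Thursday.
August 1 by year: 1795:Sat✓ 1796:Mon 1797:Tue 1798:Wed 1799:Thu✓ 1800:Fri✓ 1801:Sat✓ 1802:Sun 1803:Mon 1804:Wed 1805:Thu✓ 1806:Fri✓ 1807:Sat✓ 1808:Mon 1809:Tue …(14 more)… 1824:Sun 1825:Mon 1826:Tue 1827:Wed 1828:Fri✓ 1829:Sat✓ 1830:Sun 1831:Mon 1832:Wed 1833:Thu✓ 1834:Fri✓ 1835:Sat✓ 1836:Mon 1837:Tue 1838:Wed
Years with five Saturdays: 1795, 1799, 1800, 1801, 1805, 1806, 1807, 1811, 1812, 1816, 1817, 1818, 1822, 1823, 1828, 1829, 1833, 1834, 1835 → 19.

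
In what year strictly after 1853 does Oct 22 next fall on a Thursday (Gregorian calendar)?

1857

From one year to the next, a fixed date's weekday advances by 1, or by 2 when a Feb 29 lies between the two dates.
1853: October 22 is Saturday.
1854: Sunday (+1)
1855: Monday (+1)
1856: Wednesday (+2)
1857: Thursday (+1)
Oct 22 falls on a Thursday in 1857.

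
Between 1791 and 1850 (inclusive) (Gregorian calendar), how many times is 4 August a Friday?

Track 4 August's weekday year by year (advancing +1, or +2 across a Feb 29):
  1791: Thu  1792: Sat (+2)  1793: Sun (+1)  1794: Mon (+1)  1795: Tue (+1)
  1796: Thu (+2)  1797: Fri (+1) ✓  1798: Sat (+1)  1799: Sun (+1)  1800: Mon (+1)
  1801: Tue (+1)  1802: Wed (+1)  1803: Thu (+1)  1804: Sat (+2)  … (32 more years) …
  1837: Fri (+1) ✓  1838: Sat (+1)  1839: Sun (+1)  1840: Tue (+2)  1841: Wed (+1)
  1842: Thu (+1)  1843: Fri (+1) ✓  1844: Sun (+2)  1845: Mon (+1)  1846: Tue (+1)
  1847: Wed (+1)  1848: Fri (+2) ✓  1849: Sat (+1)  1850: Sun (+1)
Friday years: 1797, 1809, 1815, 1820, 1826, 1837, 1843, 1848 — 8 in total.

8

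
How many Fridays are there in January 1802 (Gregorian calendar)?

January 1802 has 31 days and begins on Friday.
The first Friday is January 1.
Fridays fall on 1, 8, 15, 22, 29 — that's 5.

5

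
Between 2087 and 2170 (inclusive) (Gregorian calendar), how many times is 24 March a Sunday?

10

Track 24 March's weekday year by year (advancing +1, or +2 across a Feb 29):
  2087: Mon  2088: Wed (+2)  2089: Thu (+1)  2090: Fri (+1)  2091: Sat (+1)
  2092: Mon (+2)  2093: Tue (+1)  2094: Wed (+1)  2095: Thu (+1)  2096: Sat (+2)
  2097: Sun (+1) ✓  2098: Mon (+1)  2099: Tue (+1)  2100: Wed (+1)  … (56 more years) …
  2157: Thu (+1)  2158: Fri (+1)  2159: Sat (+1)  2160: Mon (+2)  2161: Tue (+1)
  2162: Wed (+1)  2163: Thu (+1)  2164: Sat (+2)  2165: Sun (+1) ✓  2166: Mon (+1)
  2167: Tue (+1)  2168: Thu (+2)  2169: Fri (+1)  2170: Sat (+1)
Sunday years: 2097, 2109, 2115, 2120, 2126, 2137, 2143, 2148, 2154, 2165 — 10 in total.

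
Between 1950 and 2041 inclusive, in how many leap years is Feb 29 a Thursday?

3

Leap years in 1950–2041: 23 of them.
Feb 29 weekday advances by 5 (mod 7) from one leap year to the next four years later (or differs when a century non-leap intervenes).
Leap-day weekdays: 1952:Fri 1956:Wed 1960:Mon 1964:Sat 1968:Thu✓ 1972:Tue 1976:Sun 1980:Fri 1984:Wed 1988:Mon 1992:Sat 1996:Thu✓ 2000:Tue 2004:Sun 2008:Fri 2012:Wed 2016:Mon 2020:Sat 2024:Thu✓ 2028:Tue 2032:Sun 2036:Fri 2040:Wed
Thursday: 1968, 1996, 2024 → 3.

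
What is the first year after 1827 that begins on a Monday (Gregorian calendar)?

Jan 1 advances by 2 weekdays after a leap year and by 1 after a common year.
1827: Jan 1 is Monday.
1828: Tuesday (leap)
1829: Thursday
1830: Friday
1831: Saturday
1832: Sunday (leap)
1833: Tuesday
1834: Wednesday
1835: Thursday
1836: Friday (leap)
1837: Sunday
1838: Monday
1838 begins on a Monday

1838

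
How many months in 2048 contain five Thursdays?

A month of length L has five Thursdays iff its first Thursday is on day ≤ L−28 (so day 1–3 in a 31-day month, 1–2 in a 30-day month, day 1 in a leap February).
Checking each month of 2048: Jan starts Wed (31d) ✓; Feb starts Sat (29d); Mar starts Sun (31d); Apr starts Wed (30d) ✓; May starts Fri (31d); Jun starts Mon (30d); Jul starts Wed (31d) ✓; Aug starts Sat (31d); Sep starts Tue (30d); Oct starts Thu (31d) ✓; Nov starts Sun (30d); Dec starts Tue (31d) ✓.
Five-Thursday months: January, April, July, October, December → 5.

5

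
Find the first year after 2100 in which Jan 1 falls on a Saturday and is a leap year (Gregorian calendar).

2124

Jan 1 advances by 2 weekdays after a leap year and by 1 after a common year.
2100: Jan 1 is Friday.
2101: Saturday
2102: Sunday
2103: Monday
2104: Tuesday (leap)
2105: Thursday
2106: Friday
2107: Saturday
2108: Sunday (leap)
2109: Tuesday
2110: Wednesday
2111: Thursday
2112: Friday (leap)
2113: Sunday
2114: Monday
2115: Tuesday
2116: Wednesday (leap)
2117: Friday
2118: Saturday
2119: Sunday
2120: Monday (leap)
2121: Wednesday
2122: Thursday
2123: Friday
2124: Saturday (leap)
2124 begins on a Saturday and is a leap year.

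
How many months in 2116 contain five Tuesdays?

4

A month of length L has five Tuesdays iff its first Tuesday is on day ≤ L−28 (so day 1–3 in a 31-day month, 1–2 in a 30-day month, day 1 in a leap February).
Checking each month of 2116: Jan starts Wed (31d); Feb starts Sat (29d); Mar starts Sun (31d) ✓; Apr starts Wed (30d); May starts Fri (31d); Jun starts Mon (30d) ✓; Jul starts Wed (31d); Aug starts Sat (31d); Sep starts Tue (30d) ✓; Oct starts Thu (31d); Nov starts Sun (30d); Dec starts Tue (31d) ✓.
Five-Tuesday months: March, June, September, December → 4.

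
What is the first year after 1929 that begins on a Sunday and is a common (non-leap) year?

Jan 1 advances by 2 weekdays after a leap year and by 1 after a common year.
1929: Jan 1 is Tuesday.
1930: Wednesday
1931: Thursday
1932: Friday (leap)
1933: Sunday
1933 begins on a Sunday and is a common year.

1933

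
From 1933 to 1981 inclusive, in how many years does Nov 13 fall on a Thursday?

7

Track Nov 13's weekday year by year (advancing +1, or +2 across a Feb 29):
  1933: Mon  1934: Tue (+1)  1935: Wed (+1)  1936: Fri (+2)  1937: Sat (+1)
  1938: Sun (+1)  1939: Mon (+1)  1940: Wed (+2)  1941: Thu (+1) ✓  1942: Fri (+1)
  1943: Sat (+1)  1944: Mon (+2)  1945: Tue (+1)  1946: Wed (+1)  … (21 more years) …
  1968: Wed (+2)  1969: Thu (+1) ✓  1970: Fri (+1)  1971: Sat (+1)  1972: Mon (+2)
  1973: Tue (+1)  1974: Wed (+1)  1975: Thu (+1) ✓  1976: Sat (+2)  1977: Sun (+1)
  1978: Mon (+1)  1979: Tue (+1)  1980: Thu (+2) ✓  1981: Fri (+1)
Thursday years: 1941, 1947, 1952, 1958, 1969, 1975, 1980 — 7 in total.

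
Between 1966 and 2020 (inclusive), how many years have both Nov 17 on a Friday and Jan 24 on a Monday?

Check each year's weekday for Nov 17 and Jan 24:
  1966: Thu/Mon  1967: Fri/Tue  1968: Sun/Wed  1969: Mon/Fri  1970: Tue/Sat  1971: Wed/Sun  1972: Fri/Mon ✓  1973: Sat/Wed  1974: Sun/Thu  1975: Mon/Fri  1976: Wed/Sat  1977: Thu/Mon  1978: Fri/Tue  1979: Sat/Wed  …(27 more)…  2007: Sat/Wed  2008: Mon/Thu  2009: Tue/Sat  2010: Wed/Sun  2011: Thu/Mon  2012: Sat/Tue  2013: Sun/Thu  2014: Mon/Fri  2015: Tue/Sat  2016: Thu/Sun  2017: Fri/Tue  2018: Sat/Wed  2019: Sun/Thu  2020: Tue/Fri
Both conditions hold in: 1972, 2000 — 2.

2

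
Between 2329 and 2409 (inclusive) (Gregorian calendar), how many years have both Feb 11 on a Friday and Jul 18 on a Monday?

Check each year's weekday for Feb 11 and Jul 18:
  2329: Mon/Thu  2330: Tue/Fri  2331: Wed/Sat  2332: Thu/Mon  2333: Sat/Tue  2334: Sun/Wed  2335: Mon/Thu  2336: Tue/Sat  2337: Thu/Sun  2338: Fri/Mon ✓  2339: Sat/Tue  2340: Sun/Thu  2341: Tue/Fri  2342: Wed/Sat  …(53 more)…  2396: Sun/Thu  2397: Tue/Fri  2398: Wed/Sat  2399: Thu/Sun  2400: Fri/Tue  2401: Sun/Wed  2402: Mon/Thu  2403: Tue/Fri  2404: Wed/Sun  2405: Fri/Mon ✓  2406: Sat/Tue  2407: Sun/Wed  2408: Mon/Fri  2409: Wed/Sat
Both conditions hold in: 2338, 2349, 2355, 2366, 2377, 2383, 2394, 2405 — 8.

8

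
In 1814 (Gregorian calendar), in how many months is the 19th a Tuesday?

Check the 19th of each month of 1814: Jan 19: Wed, Feb 19: Sat, Mar 19: Sat, Apr 19: Tue, May 19: Thu, Jun 19: Sun, Jul 19: Tue, Aug 19: Fri, Sep 19: Mon, Oct 19: Wed, Nov 19: Sat, Dec 19: Mon.
Tuesday occurs in April, July — 2 months.

2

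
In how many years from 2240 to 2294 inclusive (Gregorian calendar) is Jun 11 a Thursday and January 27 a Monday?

2

Check each year's weekday for Jun 11 and January 27:
  2240: Thu/Mon ✓  2241: Fri/Wed  2242: Sat/Thu  2243: Sun/Fri  2244: Tue/Sat  2245: Wed/Mon  2246: Thu/Tue  2247: Fri/Wed  2248: Sun/Thu  2249: Mon/Sat  2250: Tue/Sun  2251: Wed/Mon  2252: Fri/Tue  2253: Sat/Thu  …(27 more)…  2281: Sat/Thu  2282: Sun/Fri  2283: Mon/Sat  2284: Wed/Sun  2285: Thu/Tue  2286: Fri/Wed  2287: Sat/Thu  2288: Mon/Fri  2289: Tue/Sun  2290: Wed/Mon  2291: Thu/Tue  2292: Sat/Wed  2293: Sun/Fri  2294: Mon/Sat
Both conditions hold in: 2240, 2268 — 2.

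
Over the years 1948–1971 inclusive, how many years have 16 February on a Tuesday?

Track 16 February's weekday year by year (advancing +1, or +2 across a Feb 29):
  1948: Mon  1949: Wed (+2)  1950: Thu (+1)  1951: Fri (+1)  1952: Sat (+1)
  1953: Mon (+2)  1954: Tue (+1) ✓  1955: Wed (+1)  1956: Thu (+1)  1957: Sat (+2)
  1958: Sun (+1)  1959: Mon (+1)  1960: Tue (+1) ✓  1961: Thu (+2)  1962: Fri (+1)
  1963: Sat (+1)  1964: Sun (+1)  1965: Tue (+2) ✓  1966: Wed (+1)  1967: Thu (+1)
  1968: Fri (+1)  1969: Sun (+2)  1970: Mon (+1)  1971: Tue (+1) ✓
Tuesday years: 1954, 1960, 1965, 1971 — 4 in total.

4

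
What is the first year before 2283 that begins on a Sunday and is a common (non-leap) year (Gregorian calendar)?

Jan 1 advances by 2 weekdays after a leap year and by 1 after a common year.
2283: Jan 1 is Monday.
2282: Sunday
2282 begins on a Sunday and is a common year.

2282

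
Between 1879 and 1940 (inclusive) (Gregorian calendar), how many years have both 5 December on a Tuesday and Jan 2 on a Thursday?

Check each year's weekday for 5 December and Jan 2:
  1879: Fri/Thu  1880: Sun/Fri  1881: Mon/Sun  1882: Tue/Mon  1883: Wed/Tue  1884: Fri/Wed  1885: Sat/Fri  1886: Sun/Sat  1887: Mon/Sun  1888: Wed/Mon  1889: Thu/Wed  1890: Fri/Thu  1891: Sat/Fri  1892: Mon/Sat  …(34 more)…  1927: Mon/Sun  1928: Wed/Mon  1929: Thu/Wed  1930: Fri/Thu  1931: Sat/Fri  1932: Mon/Sat  1933: Tue/Mon  1934: Wed/Tue  1935: Thu/Wed  1936: Sat/Thu  1937: Sun/Sat  1938: Mon/Sun  1939: Tue/Mon  1940: Thu/Tue
Both conditions hold in: no year — 0.

0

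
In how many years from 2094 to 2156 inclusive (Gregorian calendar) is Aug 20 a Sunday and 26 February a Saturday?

2

Check each year's weekday for Aug 20 and 26 February:
  2094: Fri/Fri  2095: Sat/Sat  2096: Mon/Sun  2097: Tue/Tue  2098: Wed/Wed  2099: Thu/Thu  2100: Fri/Fri  2101: Sat/Sat  2102: Sun/Sun  2103: Mon/Mon  2104: Wed/Tue  2105: Thu/Thu  2106: Fri/Fri  2107: Sat/Sat  …(35 more)…  2143: Tue/Tue  2144: Thu/Wed  2145: Fri/Fri  2146: Sat/Sat  2147: Sun/Sun  2148: Tue/Mon  2149: Wed/Wed  2150: Thu/Thu  2151: Fri/Fri  2152: Sun/Sat ✓  2153: Mon/Mon  2154: Tue/Tue  2155: Wed/Wed  2156: Fri/Thu
Both conditions hold in: 2124, 2152 — 2.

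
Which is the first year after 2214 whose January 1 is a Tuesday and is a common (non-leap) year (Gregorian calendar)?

Jan 1 advances by 2 weekdays after a leap year and by 1 after a common year.
2214: Jan 1 is Saturday.
2215: Sunday
2216: Monday (leap)
2217: Wednesday
2218: Thursday
2219: Friday
2220: Saturday (leap)
2221: Monday
2222: Tuesday
2222 begins on a Tuesday and is a common year.

2222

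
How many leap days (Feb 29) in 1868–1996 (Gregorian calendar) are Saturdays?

6

Leap years in 1868–1996: 32 of them.
Feb 29 weekday advances by 5 (mod 7) from one leap year to the next four years later (or differs when a century non-leap intervenes).
Leap-day weekdays: 1868:Sat✓ 1872:Thu 1876:Tue 1880:Sun 1884:Fri 1888:Wed 1892:Mon 1896:Sat✓ 1904:Mon 1908:Sat✓ 1912:Thu 1916:Tue 1920:Sun …(6 more)… 1948:Sun 1952:Fri 1956:Wed 1960:Mon 1964:Sat✓ 1968:Thu 1972:Tue 1976:Sun 1980:Fri 1984:Wed 1988:Mon 1992:Sat✓ 1996:Thu
Saturday: 1868, 1896, 1908, 1936, 1964, 1992 → 6.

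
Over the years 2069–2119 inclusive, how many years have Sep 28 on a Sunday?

Track Sep 28's weekday year by year (advancing +1, or +2 across a Feb 29):
  2069: Sat  2070: Sun (+1) ✓  2071: Mon (+1)  2072: Wed (+2)  2073: Thu (+1)
  2074: Fri (+1)  2075: Sat (+1)  2076: Mon (+2)  2077: Tue (+1)  2078: Wed (+1)
  2079: Thu (+1)  2080: Sat (+2)  2081: Sun (+1) ✓  2082: Mon (+1)  … (23 more years) …
  2106: Tue (+1)  2107: Wed (+1)  2108: Fri (+2)  2109: Sat (+1)  2110: Sun (+1) ✓
  2111: Mon (+1)  2112: Wed (+2)  2113: Thu (+1)  2114: Fri (+1)  2115: Sat (+1)
  2116: Mon (+2)  2117: Tue (+1)  2118: Wed (+1)  2119: Thu (+1)
Sunday years: 2070, 2081, 2087, 2092, 2098, 2104, 2110 — 7 in total.

7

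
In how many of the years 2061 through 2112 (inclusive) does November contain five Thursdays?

November has 30 days; it has five Thursdays when Thursday falls among the first (month-length − 28) days — i.e. when November 1 is one of Thursday/Wednesday.
November 1 by year: 2061:Tue 2062:Wed✓ 2063:Thu✓ 2064:Sat 2065:Sun 2066:Mon 2067:Tue 2068:Thu✓ 2069:Fri 2070:Sat 2071:Sun 2072:Tue 2073:Wed✓ 2074:Thu✓ 2075:Fri …(22 more)… 2098:Sat 2099:Sun 2100:Mon 2101:Tue 2102:Wed✓ 2103:Thu✓ 2104:Sat 2105:Sun 2106:Mon 2107:Tue 2108:Thu✓ 2109:Fri 2110:Sat 2111:Sun 2112:Tue
Years with five Thursdays: 2062, 2063, 2068, 2073, 2074, 2079, 2084, 2085, 2090, 2091, 2096, 2102, 2103, 2108 → 14.

14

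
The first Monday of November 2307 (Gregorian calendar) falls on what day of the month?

4

November 1, 2307 is a Friday, so the first Monday is the 4th.
The first Monday is 4 + 0 = 4.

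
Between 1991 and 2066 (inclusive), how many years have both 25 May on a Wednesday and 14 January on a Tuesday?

0

Check each year's weekday for 25 May and 14 January:
  1991: Sat/Mon  1992: Mon/Tue  1993: Tue/Thu  1994: Wed/Fri  1995: Thu/Sat  1996: Sat/Sun  1997: Sun/Tue  1998: Mon/Wed  1999: Tue/Thu  2000: Thu/Fri  2001: Fri/Sun  2002: Sat/Mon  2003: Sun/Tue  2004: Tue/Wed  …(48 more)…  2053: Sun/Tue  2054: Mon/Wed  2055: Tue/Thu  2056: Thu/Fri  2057: Fri/Sun  2058: Sat/Mon  2059: Sun/Tue  2060: Tue/Wed  2061: Wed/Fri  2062: Thu/Sat  2063: Fri/Sun  2064: Sun/Mon  2065: Mon/Wed  2066: Tue/Thu
Both conditions hold in: no year — 0.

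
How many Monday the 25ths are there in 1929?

Check the 25th of each month of 1929: Jan 25: Fri, Feb 25: Mon, Mar 25: Mon, Apr 25: Thu, May 25: Sat, Jun 25: Tue, Jul 25: Thu, Aug 25: Sun, Sep 25: Wed, Oct 25: Fri, Nov 25: Mon, Dec 25: Wed.
Monday occurs in February, March, November — 3 months.

3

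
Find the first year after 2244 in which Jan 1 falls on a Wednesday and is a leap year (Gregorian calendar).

2268

Jan 1 advances by 2 weekdays after a leap year and by 1 after a common year.
2244: Jan 1 is Monday (leap).
2245: Wednesday
2246: Thursday
2247: Friday
2248: Saturday (leap)
2249: Monday
2250: Tuesday
2251: Wednesday
2252: Thursday (leap)
2253: Saturday
2254: Sunday
2255: Monday
2256: Tuesday (leap)
2257: Thursday
2258: Friday
2259: Saturday
2260: Sunday (leap)
2261: Tuesday
2262: Wednesday
2263: Thursday
2264: Friday (leap)
2265: Sunday
2266: Monday
2267: Tuesday
2268: Wednesday (leap)
2268 begins on a Wednesday and is a leap year.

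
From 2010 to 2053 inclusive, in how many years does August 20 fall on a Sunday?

Track August 20's weekday year by year (advancing +1, or +2 across a Feb 29):
  2010: Fri  2011: Sat (+1)  2012: Mon (+2)  2013: Tue (+1)  2014: Wed (+1)
  2015: Thu (+1)  2016: Sat (+2)  2017: Sun (+1) ✓  2018: Mon (+1)  2019: Tue (+1)
  2020: Thu (+2)  2021: Fri (+1)  2022: Sat (+1)  2023: Sun (+1) ✓  … (16 more years) …
  2040: Mon (+2)  2041: Tue (+1)  2042: Wed (+1)  2043: Thu (+1)  2044: Sat (+2)
  2045: Sun (+1) ✓  2046: Mon (+1)  2047: Tue (+1)  2048: Thu (+2)  2049: Fri (+1)
  2050: Sat (+1)  2051: Sun (+1) ✓  2052: Tue (+2)  2053: Wed (+1)
Sunday years: 2017, 2023, 2028, 2034, 2045, 2051 — 6 in total.

6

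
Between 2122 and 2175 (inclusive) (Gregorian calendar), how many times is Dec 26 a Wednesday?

8

Track Dec 26's weekday year by year (advancing +1, or +2 across a Feb 29):
  2122: Sat  2123: Sun (+1)  2124: Tue (+2)  2125: Wed (+1) ✓  2126: Thu (+1)
  2127: Fri (+1)  2128: Sun (+2)  2129: Mon (+1)  2130: Tue (+1)  2131: Wed (+1) ✓
  2132: Fri (+2)  2133: Sat (+1)  2134: Sun (+1)  2135: Mon (+1)  … (26 more years) …
  2162: Sun (+1)  2163: Mon (+1)  2164: Wed (+2) ✓  2165: Thu (+1)  2166: Fri (+1)
  2167: Sat (+1)  2168: Mon (+2)  2169: Tue (+1)  2170: Wed (+1) ✓  2171: Thu (+1)
  2172: Sat (+2)  2173: Sun (+1)  2174: Mon (+1)  2175: Tue (+1)
Wednesday years: 2125, 2131, 2136, 2142, 2153, 2159, 2164, 2170 — 8 in total.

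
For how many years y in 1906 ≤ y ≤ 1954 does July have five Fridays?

21

July has 31 days; it has five Fridays when Friday falls among the first (month-length − 28) days — i.e. when July 1 is one of Friday/Thursday/Wednesday.
July 1 by year: 1906:Sun 1907:Mon 1908:Wed✓ 1909:Thu✓ 1910:Fri✓ 1911:Sat 1912:Mon 1913:Tue 1914:Wed✓ 1915:Thu✓ 1916:Sat 1917:Sun 1918:Mon 1919:Tue 1920:Thu✓ …(19 more)… 1940:Mon 1941:Tue 1942:Wed✓ 1943:Thu✓ 1944:Sat 1945:Sun 1946:Mon 1947:Tue 1948:Thu✓ 1949:Fri✓ 1950:Sat 1951:Sun 1952:Tue 1953:Wed✓ 1954:Thu✓
Years with five Fridays: 1908, 1909, 1910, 1914, 1915, 1920, 1921, 1925, 1926, 1927, 1931, 1932, 1936, 1937, 1938, 1942, 1943, 1948, 1949, 1953, 1954 → 21.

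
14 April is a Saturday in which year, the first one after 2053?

2057

From one year to the next, a fixed date's weekday advances by 1, or by 2 when a Feb 29 lies between the two dates.
2053: April 14 is Monday.
2054: Tuesday (+1)
2055: Wednesday (+1)
2056: Friday (+2)
2057: Saturday (+1)
14 April falls on a Saturday in 2057.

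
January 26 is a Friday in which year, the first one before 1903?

From one year to the next, a fixed date's weekday advances by 1, or by 2 when a Feb 29 lies between the two dates.
1903: January 26 is Monday.
1902: Sunday (−1)
1901: Saturday (−1)
1900: Friday (−1)
January 26 falls on a Friday in 1900.

1900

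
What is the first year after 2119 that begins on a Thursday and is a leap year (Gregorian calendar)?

Jan 1 advances by 2 weekdays after a leap year and by 1 after a common year.
2119: Jan 1 is Sunday.
2120: Monday (leap)
2121: Wednesday
2122: Thursday
2123: Friday
2124: Saturday (leap)
2125: Monday
2126: Tuesday
2127: Wednesday
2128: Thursday (leap)
2128 begins on a Thursday and is a leap year.

2128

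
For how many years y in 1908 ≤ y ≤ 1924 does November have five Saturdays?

5

November has 30 days; it has five Saturdays when Saturday falls among the first (month-length − 28) days — i.e. when November 1 is one of Saturday/Friday.
November 1 by year: 1908:Sun 1909:Mon 1910:Tue 1911:Wed 1912:Fri✓ 1913:Sat✓ 1914:Sun 1915:Mon 1916:Wed 1917:Thu 1918:Fri✓ 1919:Sat✓ 1920:Mon 1921:Tue 1922:Wed 1923:Thu 1924:Sat✓
Years with five Saturdays: 1912, 1913, 1918, 1919, 1924 → 5.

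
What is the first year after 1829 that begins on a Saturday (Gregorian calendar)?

Jan 1 advances by 2 weekdays after a leap year and by 1 after a common year.
1829: Jan 1 is Thursday.
1830: Friday
1831: Saturday
1831 begins on a Saturday

1831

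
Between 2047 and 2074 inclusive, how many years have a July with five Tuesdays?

12

July has 31 days; it has five Tuesdays when Tuesday falls among the first (month-length − 28) days — i.e. when July 1 is one of Tuesday/Monday/Sunday.
July 1 by year: 2047:Mon✓ 2048:Wed 2049:Thu 2050:Fri 2051:Sat 2052:Mon✓ 2053:Tue✓ 2054:Wed 2055:Thu 2056:Sat 2057:Sun✓ 2058:Mon✓ 2059:Tue✓ 2060:Thu 2061:Fri 2062:Sat 2063:Sun✓ 2064:Tue✓ 2065:Wed 2066:Thu 2067:Fri 2068:Sun✓ 2069:Mon✓ 2070:Tue✓ 2071:Wed 2072:Fri 2073:Sat 2074:Sun✓
Years with five Tuesdays: 2047, 2052, 2053, 2057, 2058, 2059, 2063, 2064, 2068, 2069, 2070, 2074 → 12.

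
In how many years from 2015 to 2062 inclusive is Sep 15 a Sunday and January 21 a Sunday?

Check each year's weekday for Sep 15 and January 21:
  2015: Tue/Wed  2016: Thu/Thu  2017: Fri/Sat  2018: Sat/Sun  2019: Sun/Mon  2020: Tue/Tue  2021: Wed/Thu  2022: Thu/Fri  2023: Fri/Sat  2024: Sun/Sun ✓  2025: Mon/Tue  2026: Tue/Wed  2027: Wed/Thu  2028: Fri/Fri  …(20 more)…  2049: Wed/Thu  2050: Thu/Fri  2051: Fri/Sat  2052: Sun/Sun ✓  2053: Mon/Tue  2054: Tue/Wed  2055: Wed/Thu  2056: Fri/Fri  2057: Sat/Sun  2058: Sun/Mon  2059: Mon/Tue  2060: Wed/Wed  2061: Thu/Fri  2062: Fri/Sat
Both conditions hold in: 2024, 2052 — 2.

2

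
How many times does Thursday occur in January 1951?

January 1951 has 31 days and begins on Monday.
The first Thursday is January 4.
Thursdays fall on 4, 11, 18, 25 — that's 4.

4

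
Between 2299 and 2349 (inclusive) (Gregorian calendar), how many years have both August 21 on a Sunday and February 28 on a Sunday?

Check each year's weekday for August 21 and February 28:
  2299: Mon/Tue  2300: Tue/Wed  2301: Wed/Thu  2302: Thu/Fri  2303: Fri/Sat  2304: Sun/Sun ✓  2305: Mon/Tue  2306: Tue/Wed  2307: Wed/Thu  2308: Fri/Fri  2309: Sat/Sun  2310: Sun/Mon  2311: Mon/Tue  2312: Wed/Wed  …(23 more)…  2336: Fri/Fri  2337: Sat/Sun  2338: Sun/Mon  2339: Mon/Tue  2340: Wed/Wed  2341: Thu/Fri  2342: Fri/Sat  2343: Sat/Sun  2344: Mon/Mon  2345: Tue/Wed  2346: Wed/Thu  2347: Thu/Fri  2348: Sat/Sat  2349: Sun/Mon
Both conditions hold in: 2304, 2332 — 2.

2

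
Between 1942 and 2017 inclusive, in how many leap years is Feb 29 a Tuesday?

Leap years in 1942–2017: 19 of them.
Feb 29 weekday advances by 5 (mod 7) from one leap year to the next four years later (or differs when a century non-leap intervenes).
Leap-day weekdays: 1944:Tue✓ 1948:Sun 1952:Fri 1956:Wed 1960:Mon 1964:Sat 1968:Thu 1972:Tue✓ 1976:Sun 1980:Fri 1984:Wed 1988:Mon 1992:Sat 1996:Thu 2000:Tue✓ 2004:Sun 2008:Fri 2012:Wed 2016:Mon
Tuesday: 1944, 1972, 2000 → 3.

3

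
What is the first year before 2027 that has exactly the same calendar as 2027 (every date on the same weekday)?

Two years share a calendar iff Jan 1 falls on the same weekday and both are leap or both are common. 2027: Jan 1 is Friday, common year.
2026: Jan 1 Thursday, common
2025: Jan 1 Wednesday, common
2024: Jan 1 Monday, leap
2023: Jan 1 Sunday, common
2022: Jan 1 Saturday, common
2021: Jan 1 Friday, common
2021 matches on both conditions.

2021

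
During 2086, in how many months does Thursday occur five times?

4

A month of length L has five Thursdays iff its first Thursday is on day ≤ L−28 (so day 1–3 in a 31-day month, 1–2 in a 30-day month, day 1 in a leap February).
Checking each month of 2086: Jan starts Tue (31d) ✓; Feb starts Fri (28d); Mar starts Fri (31d); Apr starts Mon (30d); May starts Wed (31d) ✓; Jun starts Sat (30d); Jul starts Mon (31d); Aug starts Thu (31d) ✓; Sep starts Sun (30d); Oct starts Tue (31d) ✓; Nov starts Fri (30d); Dec starts Sun (31d).
Five-Thursday months: January, May, August, October → 4.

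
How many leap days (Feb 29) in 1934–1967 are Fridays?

Leap years in 1934–1967: 8 of them.
Feb 29 weekday advances by 5 (mod 7) from one leap year to the next four years later (or differs when a century non-leap intervenes).
Leap-day weekdays: 1936:Sat 1940:Thu 1944:Tue 1948:Sun 1952:Fri✓ 1956:Wed 1960:Mon 1964:Sat
Friday: 1952 → 1.

1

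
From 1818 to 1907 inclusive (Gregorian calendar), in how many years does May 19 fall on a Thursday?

Track May 19's weekday year by year (advancing +1, or +2 across a Feb 29):
  1818: Tue  1819: Wed (+1)  1820: Fri (+2)  1821: Sat (+1)  1822: Sun (+1)
  1823: Mon (+1)  1824: Wed (+2)  1825: Thu (+1) ✓  1826: Fri (+1)  1827: Sat (+1)
  1828: Mon (+2)  1829: Tue (+1)  1830: Wed (+1)  1831: Thu (+1) ✓  … (62 more years) …
  1894: Sat (+1)  1895: Sun (+1)  1896: Tue (+2)  1897: Wed (+1)  1898: Thu (+1) ✓
  1899: Fri (+1)  1900: Sat (+1)  1901: Sun (+1)  1902: Mon (+1)  1903: Tue (+1)
  1904: Thu (+2) ✓  1905: Fri (+1)  1906: Sat (+1)  1907: Sun (+1)
Thursday years: 1825, 1831, 1836, 1842, 1853, 1859, 1864, 1870, 1881, 1887, 1892, 1898, 1904 — 13 in total.

13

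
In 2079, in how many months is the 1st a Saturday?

Check the 1st of each month of 2079: Jan 1: Sun, Feb 1: Wed, Mar 1: Wed, Apr 1: Sat, May 1: Mon, Jun 1: Thu, Jul 1: Sat, Aug 1: Tue, Sep 1: Fri, Oct 1: Sun, Nov 1: Wed, Dec 1: Fri.
Saturday occurs in April, July — 2 months.

2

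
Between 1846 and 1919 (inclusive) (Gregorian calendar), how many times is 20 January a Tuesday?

Track 20 January's weekday year by year (advancing +1, or +2 across a Feb 29):
  1846: Tue ✓  1847: Wed (+1)  1848: Thu (+1)  1849: Sat (+2)  1850: Sun (+1)
  1851: Mon (+1)  1852: Tue (+1) ✓  1853: Thu (+2)  1854: Fri (+1)  1855: Sat (+1)
  1856: Sun (+1)  1857: Tue (+2) ✓  1858: Wed (+1)  1859: Thu (+1)  … (46 more years) …
  1906: Sat (+1)  1907: Sun (+1)  1908: Mon (+1)  1909: Wed (+2)  1910: Thu (+1)
  1911: Fri (+1)  1912: Sat (+1)  1913: Mon (+2)  1914: Tue (+1) ✓  1915: Wed (+1)
  1916: Thu (+1)  1917: Sat (+2)  1918: Sun (+1)  1919: Mon (+1)
Tuesday years: 1846, 1852, 1857, 1863, 1874, 1880, 1885, 1891, 1903, 1914 — 10 in total.

10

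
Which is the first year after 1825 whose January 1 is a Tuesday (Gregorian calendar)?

Jan 1 advances by 2 weekdays after a leap year and by 1 after a common year.
1825: Jan 1 is Saturday.
1826: Sunday
1827: Monday
1828: Tuesday (leap)
1828 begins on a Tuesday

1828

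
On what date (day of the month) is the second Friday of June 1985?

14

June 1, 1985 is a Saturday, so the first Friday is the 7th.
The second Friday is 7 + 7 = 14.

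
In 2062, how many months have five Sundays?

5

A month of length L has five Sundays iff its first Sunday is on day ≤ L−28 (so day 1–3 in a 31-day month, 1–2 in a 30-day month, day 1 in a leap February).
Checking each month of 2062: Jan starts Sun (31d) ✓; Feb starts Wed (28d); Mar starts Wed (31d); Apr starts Sat (30d) ✓; May starts Mon (31d); Jun starts Thu (30d); Jul starts Sat (31d) ✓; Aug starts Tue (31d); Sep starts Fri (30d); Oct starts Sun (31d) ✓; Nov starts Wed (30d); Dec starts Fri (31d) ✓.
Five-Sunday months: January, April, July, October, December → 5.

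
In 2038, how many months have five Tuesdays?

A month of length L has five Tuesdays iff its first Tuesday is on day ≤ L−28 (so day 1–3 in a 31-day month, 1–2 in a 30-day month, day 1 in a leap February).
Checking each month of 2038: Jan starts Fri (31d); Feb starts Mon (28d); Mar starts Mon (31d) ✓; Apr starts Thu (30d); May starts Sat (31d); Jun starts Tue (30d) ✓; Jul starts Thu (31d); Aug starts Sun (31d) ✓; Sep starts Wed (30d); Oct starts Fri (31d); Nov starts Mon (30d) ✓; Dec starts Wed (31d).
Five-Tuesday months: March, June, August, November → 4.

4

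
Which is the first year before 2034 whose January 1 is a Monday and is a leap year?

Jan 1 advances by 2 weekdays after a leap year and by 1 after a common year.
2034: Jan 1 is Sunday.
2033: Saturday
2032: Thursday (leap)
2031: Wednesday
2030: Tuesday
2029: Monday
2028: Saturday (leap)
2027: Friday
2026: Thursday
2025: Wednesday
2024: Monday (leap)
2024 begins on a Monday and is a leap year.

2024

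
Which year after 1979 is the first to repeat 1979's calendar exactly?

1990

Two years share a calendar iff Jan 1 falls on the same weekday and both are leap or both are common. 1979: Jan 1 is Monday, common year.
1980: Jan 1 Tuesday, leap
1981: Jan 1 Thursday, common
1982: Jan 1 Friday, common
1983: Jan 1 Saturday, common
1984: Jan 1 Sunday, leap
1985: Jan 1 Tuesday, common
1986: Jan 1 Wednesday, common
1987: Jan 1 Thursday, common
1988: Jan 1 Friday, leap
1989: Jan 1 Sunday, common
1990: Jan 1 Monday, common
1990 matches on both conditions.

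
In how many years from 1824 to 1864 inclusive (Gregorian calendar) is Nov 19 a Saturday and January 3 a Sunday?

Check each year's weekday for Nov 19 and January 3:
  1824: Fri/Sat  1825: Sat/Mon  1826: Sun/Tue  1827: Mon/Wed  1828: Wed/Thu  1829: Thu/Sat  1830: Fri/Sun  1831: Sat/Mon  1832: Mon/Tue  1833: Tue/Thu  1834: Wed/Fri  1835: Thu/Sat  1836: Sat/Sun ✓  1837: Sun/Tue  …(13 more)…  1851: Wed/Fri  1852: Fri/Sat  1853: Sat/Mon  1854: Sun/Tue  1855: Mon/Wed  1856: Wed/Thu  1857: Thu/Sat  1858: Fri/Sun  1859: Sat/Mon  1860: Mon/Tue  1861: Tue/Thu  1862: Wed/Fri  1863: Thu/Sat  1864: Sat/Sun ✓
Both conditions hold in: 1836, 1864 — 2.

2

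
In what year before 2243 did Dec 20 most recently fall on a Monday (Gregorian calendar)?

From one year to the next, a fixed date's weekday advances by 1, or by 2 when a Feb 29 lies between the two dates.
2243: December 20 is Wednesday.
2242: Tuesday (−1)
2241: Monday (−1)
Dec 20 falls on a Monday in 2241.

2241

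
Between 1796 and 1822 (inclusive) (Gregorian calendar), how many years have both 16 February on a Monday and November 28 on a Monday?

Check each year's weekday for 16 February and November 28:
  1796: Tue/Mon  1797: Thu/Tue  1798: Fri/Wed  1799: Sat/Thu  1800: Sun/Fri  1801: Mon/Sat  1802: Tue/Sun  1803: Wed/Mon  1804: Thu/Wed  1805: Sat/Thu  1806: Sun/Fri  1807: Mon/Sat  1808: Tue/Mon  1809: Thu/Tue  1810: Fri/Wed  1811: Sat/Thu  1812: Sun/Sat  1813: Tue/Sun  1814: Wed/Mon  1815: Thu/Tue  1816: Fri/Thu  1817: Sun/Fri  1818: Mon/Sat  1819: Tue/Sun  1820: Wed/Tue  1821: Fri/Wed  1822: Sat/Thu
Both conditions hold in: no year — 0.

0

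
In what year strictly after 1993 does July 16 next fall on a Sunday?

1995

From one year to the next, a fixed date's weekday advances by 1, or by 2 when a Feb 29 lies between the two dates.
1993: July 16 is Friday.
1994: Saturday (+1)
1995: Sunday (+1)
July 16 falls on a Sunday in 1995.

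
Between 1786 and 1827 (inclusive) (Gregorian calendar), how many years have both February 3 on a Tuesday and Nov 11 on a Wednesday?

5

Check each year's weekday for February 3 and Nov 11:
  1786: Fri/Sat  1787: Sat/Sun  1788: Sun/Tue  1789: Tue/Wed ✓  1790: Wed/Thu  1791: Thu/Fri  1792: Fri/Sun  1793: Sun/Mon  1794: Mon/Tue  1795: Tue/Wed ✓  1796: Wed/Fri  1797: Fri/Sat  1798: Sat/Sun  1799: Sun/Mon  …(14 more)…  1814: Thu/Fri  1815: Fri/Sat  1816: Sat/Mon  1817: Mon/Tue  1818: Tue/Wed ✓  1819: Wed/Thu  1820: Thu/Sat  1821: Sat/Sun  1822: Sun/Mon  1823: Mon/Tue  1824: Tue/Thu  1825: Thu/Fri  1826: Fri/Sat  1827: Sat/Sun
Both conditions hold in: 1789, 1795, 1801, 1807, 1818 — 5.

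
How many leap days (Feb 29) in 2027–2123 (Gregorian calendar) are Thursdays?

3

Leap years in 2027–2123: 23 of them.
Feb 29 weekday advances by 5 (mod 7) from one leap year to the next four years later (or differs when a century non-leap intervenes).
Leap-day weekdays: 2028:Tue 2032:Sun 2036:Fri 2040:Wed 2044:Mon 2048:Sat 2052:Thu✓ 2056:Tue 2060:Sun 2064:Fri 2068:Wed 2072:Mon 2076:Sat 2080:Thu✓ 2084:Tue 2088:Sun 2092:Fri 2096:Wed 2104:Fri 2108:Wed 2112:Mon 2116:Sat 2120:Thu✓
Thursday: 2052, 2080, 2120 → 3.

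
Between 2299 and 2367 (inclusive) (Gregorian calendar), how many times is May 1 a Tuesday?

10

Track May 1's weekday year by year (advancing +1, or +2 across a Feb 29):
  2299: Mon  2300: Tue (+1) ✓  2301: Wed (+1)  2302: Thu (+1)  2303: Fri (+1)
  2304: Sun (+2)  2305: Mon (+1)  2306: Tue (+1) ✓  2307: Wed (+1)  2308: Fri (+2)
  2309: Sat (+1)  2310: Sun (+1)  2311: Mon (+1)  2312: Wed (+2)  … (41 more years) …
  2354: Sat (+1)  2355: Sun (+1)  2356: Tue (+2) ✓  2357: Wed (+1)  2358: Thu (+1)
  2359: Fri (+1)  2360: Sun (+2)  2361: Mon (+1)  2362: Tue (+1) ✓  2363: Wed (+1)
  2364: Fri (+2)  2365: Sat (+1)  2366: Sun (+1)  2367: Mon (+1)
Tuesday years: 2300, 2306, 2317, 2323, 2328, 2334, 2345, 2351, 2356, 2362 — 10 in total.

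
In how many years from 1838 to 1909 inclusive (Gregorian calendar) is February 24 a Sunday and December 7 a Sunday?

2

Check each year's weekday for February 24 and December 7:
  1838: Sat/Fri  1839: Sun/Sat  1840: Mon/Mon  1841: Wed/Tue  1842: Thu/Wed  1843: Fri/Thu  1844: Sat/Sat  1845: Mon/Sun  1846: Tue/Mon  1847: Wed/Tue  1848: Thu/Thu  1849: Sat/Fri  1850: Sun/Sat  1851: Mon/Sun  …(44 more)…  1896: Mon/Mon  1897: Wed/Tue  1898: Thu/Wed  1899: Fri/Thu  1900: Sat/Fri  1901: Sun/Sat  1902: Mon/Sun  1903: Tue/Mon  1904: Wed/Wed  1905: Fri/Thu  1906: Sat/Fri  1907: Sun/Sat  1908: Mon/Mon  1909: Wed/Tue
Both conditions hold in: 1856, 1884 — 2.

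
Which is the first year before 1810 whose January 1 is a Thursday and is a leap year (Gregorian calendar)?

1784

Jan 1 advances by 2 weekdays after a leap year and by 1 after a common year.
1810: Jan 1 is Monday.
1809: Sunday
1808: Friday (leap)
1807: Thursday
1806: Wednesday
1805: Tuesday
1804: Sunday (leap)
1803: Saturday
1802: Friday
1801: Thursday
1800: Wednesday
1799: Tuesday
1798: Monday
1797: Sunday
1796: Friday (leap)
1795: Thursday
1794: Wednesday
1793: Tuesday
1792: Sunday (leap)
1791: Saturday
1790: Friday
1789: Thursday
1788: Tuesday (leap)
1787: Monday
1786: Sunday
1785: Saturday
1784: Thursday (leap)
1784 begins on a Thursday and is a leap year.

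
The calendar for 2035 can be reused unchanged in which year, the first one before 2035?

2029

Two years share a calendar iff Jan 1 falls on the same weekday and both are leap or both are common. 2035: Jan 1 is Monday, common year.
2034: Jan 1 Sunday, common
2033: Jan 1 Saturday, common
2032: Jan 1 Thursday, leap
2031: Jan 1 Wednesday, common
2030: Jan 1 Tuesday, common
2029: Jan 1 Monday, common
2029 matches on both conditions.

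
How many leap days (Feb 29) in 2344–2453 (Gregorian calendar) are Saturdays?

4

Leap years in 2344–2453: 28 of them.
Feb 29 weekday advances by 5 (mod 7) from one leap year to the next four years later (or differs when a century non-leap intervenes).
Leap-day weekdays: 2344:Tue 2348:Sun 2352:Fri 2356:Wed 2360:Mon 2364:Sat✓ 2368:Thu 2372:Tue 2376:Sun 2380:Fri 2384:Wed 2388:Mon 2392:Sat✓ 2396:Thu 2400:Tue 2404:Sun 2408:Fri 2412:Wed 2416:Mon 2420:Sat✓ 2424:Thu 2428:Tue 2432:Sun 2436:Fri 2440:Wed 2444:Mon 2448:Sat✓ 2452:Thu
Saturday: 2364, 2392, 2420, 2448 → 4.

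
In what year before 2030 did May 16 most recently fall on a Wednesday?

2029

From one year to the next, a fixed date's weekday advances by 1, or by 2 when a Feb 29 lies between the two dates.
2030: May 16 is Thursday.
2029: Wednesday (−1)
May 16 falls on a Wednesday in 2029.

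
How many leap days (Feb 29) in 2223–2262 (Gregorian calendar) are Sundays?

2

Leap years in 2223–2262: 10 of them.
Feb 29 weekday advances by 5 (mod 7) from one leap year to the next four years later (or differs when a century non-leap intervenes).
Leap-day weekdays: 2224:Sun✓ 2228:Fri 2232:Wed 2236:Mon 2240:Sat 2244:Thu 2248:Tue 2252:Sun✓ 2256:Fri 2260:Wed
Sunday: 2224, 2252 → 2.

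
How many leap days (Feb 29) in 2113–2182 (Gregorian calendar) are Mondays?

2

Leap years in 2113–2182: 17 of them.
Feb 29 weekday advances by 5 (mod 7) from one leap year to the next four years later (or differs when a century non-leap intervenes).
Leap-day weekdays: 2116:Sat 2120:Thu 2124:Tue 2128:Sun 2132:Fri 2136:Wed 2140:Mon✓ 2144:Sat 2148:Thu 2152:Tue 2156:Sun 2160:Fri 2164:Wed 2168:Mon✓ 2172:Sat 2176:Thu 2180:Tue
Monday: 2140, 2168 → 2.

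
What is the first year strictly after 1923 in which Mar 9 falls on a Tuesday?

From one year to the next, a fixed date's weekday advances by 1, or by 2 when a Feb 29 lies between the two dates.
1923: March 9 is Friday.
1924: Sunday (+2)
1925: Monday (+1)
1926: Tuesday (+1)
Mar 9 falls on a Tuesday in 1926.

1926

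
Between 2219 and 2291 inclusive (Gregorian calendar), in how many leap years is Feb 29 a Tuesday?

3

Leap years in 2219–2291: 18 of them.
Feb 29 weekday advances by 5 (mod 7) from one leap year to the next four years later (or differs when a century non-leap intervenes).
Leap-day weekdays: 2220:Tue✓ 2224:Sun 2228:Fri 2232:Wed 2236:Mon 2240:Sat 2244:Thu 2248:Tue✓ 2252:Sun 2256:Fri 2260:Wed 2264:Mon 2268:Sat 2272:Thu 2276:Tue✓ 2280:Sun 2284:Fri 2288:Wed
Tuesday: 2220, 2248, 2276 → 3.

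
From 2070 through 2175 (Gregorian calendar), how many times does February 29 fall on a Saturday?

Leap years in 2070–2175: 25 of them.
Feb 29 weekday advances by 5 (mod 7) from one leap year to the next four years later (or differs when a century non-leap intervenes).
Leap-day weekdays: 2072:Mon 2076:Sat✓ 2080:Thu 2084:Tue 2088:Sun 2092:Fri 2096:Wed 2104:Fri 2108:Wed 2112:Mon 2116:Sat✓ 2120:Thu 2124:Tue 2128:Sun 2132:Fri 2136:Wed 2140:Mon 2144:Sat✓ 2148:Thu 2152:Tue 2156:Sun 2160:Fri 2164:Wed 2168:Mon 2172:Sat✓
Saturday: 2076, 2116, 2144, 2172 → 4.

4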